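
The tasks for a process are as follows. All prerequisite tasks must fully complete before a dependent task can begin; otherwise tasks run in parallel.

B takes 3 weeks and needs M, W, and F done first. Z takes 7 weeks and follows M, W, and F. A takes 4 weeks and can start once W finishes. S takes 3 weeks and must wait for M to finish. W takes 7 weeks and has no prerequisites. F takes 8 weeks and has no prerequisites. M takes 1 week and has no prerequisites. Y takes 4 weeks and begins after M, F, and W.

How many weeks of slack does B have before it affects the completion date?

4

The longest chain is F→Z = 8+7 = 15; overall finish 15 weeks.
B finishes as early as 11 and must finish by 15.
Float = 15 − 11 = 4.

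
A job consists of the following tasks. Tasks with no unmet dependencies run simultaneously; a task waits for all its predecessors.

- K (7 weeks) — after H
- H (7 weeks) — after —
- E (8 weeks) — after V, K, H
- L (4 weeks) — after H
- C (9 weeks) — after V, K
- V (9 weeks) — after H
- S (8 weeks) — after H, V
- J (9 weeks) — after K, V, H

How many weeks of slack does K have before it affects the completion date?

2

Critical path: H→V→C = 7+9+9 = 25, so the finish is 25 weeks.
Longest path through K: 23 weeks (earliest finish 14, latest finish 16).
Float = 25 − 23 = 2.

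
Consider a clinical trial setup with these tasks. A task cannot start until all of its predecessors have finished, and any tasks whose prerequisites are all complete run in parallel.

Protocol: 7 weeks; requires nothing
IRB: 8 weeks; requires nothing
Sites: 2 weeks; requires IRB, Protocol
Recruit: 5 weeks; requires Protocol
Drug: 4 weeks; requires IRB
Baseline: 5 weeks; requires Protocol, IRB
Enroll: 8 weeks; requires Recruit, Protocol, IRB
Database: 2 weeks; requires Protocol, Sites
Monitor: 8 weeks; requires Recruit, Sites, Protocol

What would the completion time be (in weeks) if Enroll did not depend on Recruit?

With the dependency in place, Protocol→Recruit→Enroll = 7+5+8 = 20 sets the finish at 20 weeks.
Without Recruit→Enroll, Enroll's earliest start moves from 12 to 8.
New critical path: Protocol→Recruit→Monitor = 7+5+8 = 20 ⇒ 20 weeks.

20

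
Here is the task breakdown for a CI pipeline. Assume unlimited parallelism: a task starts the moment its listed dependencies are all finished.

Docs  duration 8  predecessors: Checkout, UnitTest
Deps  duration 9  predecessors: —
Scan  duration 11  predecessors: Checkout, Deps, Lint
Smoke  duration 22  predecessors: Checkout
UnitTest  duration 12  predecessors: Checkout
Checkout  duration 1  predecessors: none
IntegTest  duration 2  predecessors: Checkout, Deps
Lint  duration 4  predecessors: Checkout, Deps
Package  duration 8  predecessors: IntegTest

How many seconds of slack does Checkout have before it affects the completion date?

1

Deps→Lint→Scan = 9+4+11 = 24 sets the makespan at 24 seconds.
Longest path through Checkout: 23 seconds (earliest finish 1, latest finish 2).
Float = 24 − 23 = 1.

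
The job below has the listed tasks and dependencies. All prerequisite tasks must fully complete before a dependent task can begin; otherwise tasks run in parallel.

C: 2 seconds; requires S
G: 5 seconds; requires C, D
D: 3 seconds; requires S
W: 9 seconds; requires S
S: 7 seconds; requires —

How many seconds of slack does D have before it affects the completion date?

1

The longest chain is S→W = 7+9 = 16; overall finish 16 seconds.
The longest chain containing D totals 15 seconds.
Float = 16 − 15 = 1.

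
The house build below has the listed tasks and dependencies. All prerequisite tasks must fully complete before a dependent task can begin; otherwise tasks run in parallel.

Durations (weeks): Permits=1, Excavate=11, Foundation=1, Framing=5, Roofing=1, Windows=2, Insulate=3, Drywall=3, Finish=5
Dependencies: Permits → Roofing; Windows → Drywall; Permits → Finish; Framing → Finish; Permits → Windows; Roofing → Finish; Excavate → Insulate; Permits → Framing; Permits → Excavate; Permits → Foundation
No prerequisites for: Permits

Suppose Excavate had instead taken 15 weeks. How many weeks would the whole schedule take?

Baseline: Permits→Excavate→Insulate = 1+11+3 = 15 → 15 weeks.
Since Excavate is critical, the +4 change carries straight to that chain (now 19 weeks).
That remains the longest chain; total 19 weeks.

19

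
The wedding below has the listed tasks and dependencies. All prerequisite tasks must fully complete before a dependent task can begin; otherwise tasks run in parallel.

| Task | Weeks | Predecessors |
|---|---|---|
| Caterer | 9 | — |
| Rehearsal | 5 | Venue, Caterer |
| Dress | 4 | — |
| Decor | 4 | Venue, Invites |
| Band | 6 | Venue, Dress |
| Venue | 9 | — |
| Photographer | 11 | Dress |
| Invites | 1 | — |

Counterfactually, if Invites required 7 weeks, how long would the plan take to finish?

Baseline: Venue→Band = 9+6 = 15 → 15 weeks.
Invites is off the critical path — its longest chain is 5 weeks, giving 10 of slack.
The critical path is still Venue→Band; finish is now 15 weeks.

15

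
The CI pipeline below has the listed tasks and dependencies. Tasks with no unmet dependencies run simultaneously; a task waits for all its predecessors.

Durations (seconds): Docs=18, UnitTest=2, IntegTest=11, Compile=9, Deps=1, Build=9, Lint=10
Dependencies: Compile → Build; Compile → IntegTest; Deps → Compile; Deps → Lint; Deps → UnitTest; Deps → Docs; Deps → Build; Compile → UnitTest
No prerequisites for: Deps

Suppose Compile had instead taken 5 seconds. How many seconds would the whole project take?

19

The binding path is Deps→Compile→IntegTest = 1+9+11 = 21; finish at 21 seconds.
Since Compile is critical, the -4 change carries straight to that chain (now 17 seconds).
The binding chain switches to Deps→Docs = 1+18 = 19; finish 19 seconds.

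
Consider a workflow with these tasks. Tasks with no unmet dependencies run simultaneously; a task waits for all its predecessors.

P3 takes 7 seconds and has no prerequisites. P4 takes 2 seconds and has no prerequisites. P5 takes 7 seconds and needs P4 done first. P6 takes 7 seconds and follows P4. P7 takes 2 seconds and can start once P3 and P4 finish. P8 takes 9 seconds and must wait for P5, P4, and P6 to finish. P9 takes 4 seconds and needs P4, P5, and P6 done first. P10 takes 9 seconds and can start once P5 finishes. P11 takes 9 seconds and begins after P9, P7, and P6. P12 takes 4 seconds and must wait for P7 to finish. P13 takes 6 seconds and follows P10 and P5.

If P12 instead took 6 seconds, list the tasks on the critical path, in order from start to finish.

The binding path is P4→P5→P10→P13 = 2+7+9+6 = 24; finish at 24 seconds.
The longest path through P12 is only 13 seconds, so P12 has float 11.
No other chain overtakes it, so the finish is 24 seconds.

P4, P5, P10, P13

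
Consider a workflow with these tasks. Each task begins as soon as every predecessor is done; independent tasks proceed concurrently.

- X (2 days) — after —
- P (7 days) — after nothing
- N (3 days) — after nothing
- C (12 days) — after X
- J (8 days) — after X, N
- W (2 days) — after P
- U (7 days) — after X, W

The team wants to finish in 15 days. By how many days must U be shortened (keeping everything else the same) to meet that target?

1

Current finish: 16 days; target: 15.
U is on every critical path, so each day cut from U cuts the finish by one (this holds down to a finish of 14).
Need 16 − 15 = 1 day off U → U becomes 6 days, finish becomes 15.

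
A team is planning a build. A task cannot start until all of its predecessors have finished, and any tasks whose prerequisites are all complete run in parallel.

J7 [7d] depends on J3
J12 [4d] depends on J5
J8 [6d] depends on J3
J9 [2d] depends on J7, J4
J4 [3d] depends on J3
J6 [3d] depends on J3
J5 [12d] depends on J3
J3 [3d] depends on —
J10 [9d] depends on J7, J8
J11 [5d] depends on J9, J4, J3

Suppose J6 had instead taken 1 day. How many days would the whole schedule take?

Actual critical path: J3→J5→J12 = 3+12+4 = 19 ⇒ 19 days.
J6 is off the critical path — its longest chain is 6 days, giving 13 of slack.
The critical path is still J3→J5→J12; finish is now 19 days.

19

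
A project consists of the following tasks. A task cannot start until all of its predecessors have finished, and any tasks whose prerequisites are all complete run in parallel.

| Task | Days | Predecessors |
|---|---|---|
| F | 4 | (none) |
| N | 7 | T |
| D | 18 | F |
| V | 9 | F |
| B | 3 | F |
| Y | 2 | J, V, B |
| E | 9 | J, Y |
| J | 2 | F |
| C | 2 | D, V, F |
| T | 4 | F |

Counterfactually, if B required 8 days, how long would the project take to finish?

24

As given, the longest chain is F→V→Y→E = 4+9+2+9 = 24, so the finish is 24 days.
B is off the critical path — its longest chain is 18 days, giving 6 of slack.
That remains the longest chain; total 24 days.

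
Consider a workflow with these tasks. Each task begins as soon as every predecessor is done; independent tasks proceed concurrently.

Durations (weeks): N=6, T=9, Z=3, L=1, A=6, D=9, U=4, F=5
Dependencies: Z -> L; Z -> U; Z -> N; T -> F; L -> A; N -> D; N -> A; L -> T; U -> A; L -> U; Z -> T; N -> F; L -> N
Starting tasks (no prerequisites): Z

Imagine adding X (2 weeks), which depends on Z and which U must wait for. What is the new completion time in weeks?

Originally the job takes 19 weeks.
With X inserted, U now waits for max(L, Z, X).
New critical path: Z→L→N→D = 3+1+6+9 = 19 ⇒ 19 weeks.

19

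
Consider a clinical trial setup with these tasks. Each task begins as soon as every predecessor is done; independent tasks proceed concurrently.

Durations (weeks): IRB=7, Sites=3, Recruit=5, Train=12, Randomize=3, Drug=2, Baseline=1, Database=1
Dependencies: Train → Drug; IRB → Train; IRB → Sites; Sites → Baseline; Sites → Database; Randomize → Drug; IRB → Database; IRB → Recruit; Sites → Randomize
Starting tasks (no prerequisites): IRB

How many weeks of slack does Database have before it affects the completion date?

10

IRB→Train→Drug = 7+12+2 = 21 sets the makespan at 21 weeks.
Longest path through Database: 11 weeks (earliest finish 11, latest finish 21).
Slack of Database = 20 − 10 = 10 weeks.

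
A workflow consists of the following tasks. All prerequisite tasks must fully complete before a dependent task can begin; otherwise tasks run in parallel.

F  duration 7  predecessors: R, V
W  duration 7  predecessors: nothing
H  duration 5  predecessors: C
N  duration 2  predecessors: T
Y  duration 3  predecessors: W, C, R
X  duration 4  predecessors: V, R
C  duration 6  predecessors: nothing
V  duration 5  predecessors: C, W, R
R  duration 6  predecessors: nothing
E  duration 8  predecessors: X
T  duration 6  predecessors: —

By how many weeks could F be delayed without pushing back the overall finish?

W→V→X→E = 7+5+4+8 = 24 sets the makespan at 24 weeks.
F finishes as early as 19 and must finish by 24.
Float = 24 − 19 = 5.

5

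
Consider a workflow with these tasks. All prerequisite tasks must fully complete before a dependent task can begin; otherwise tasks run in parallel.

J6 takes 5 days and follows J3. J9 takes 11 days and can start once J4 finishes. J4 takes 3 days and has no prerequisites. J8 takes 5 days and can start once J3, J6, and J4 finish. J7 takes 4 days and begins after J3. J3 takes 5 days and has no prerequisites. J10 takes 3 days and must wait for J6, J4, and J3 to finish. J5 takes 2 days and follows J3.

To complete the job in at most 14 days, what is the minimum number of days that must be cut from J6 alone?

1

Current finish: 15 days; target: 14.
J6 is on every critical path, so each day cut from J6 cuts the finish by one (this holds down to a finish of 14).
Need 15 − 14 = 1 day off J6 → J6 becomes 4 days, finish becomes 14.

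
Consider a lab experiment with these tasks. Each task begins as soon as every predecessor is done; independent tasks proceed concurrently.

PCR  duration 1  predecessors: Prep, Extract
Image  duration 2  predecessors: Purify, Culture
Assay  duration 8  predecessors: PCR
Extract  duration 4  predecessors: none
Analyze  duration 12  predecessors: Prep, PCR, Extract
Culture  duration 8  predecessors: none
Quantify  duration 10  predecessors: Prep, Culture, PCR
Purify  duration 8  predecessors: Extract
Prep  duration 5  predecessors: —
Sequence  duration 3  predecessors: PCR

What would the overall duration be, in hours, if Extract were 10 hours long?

As given, the longest chain is Prep→PCR→Analyze = 5+1+12 = 18, so the finish is 18 hours.
Extract has 1 hour of float (longest path through it is 17).
New critical path: Extract→PCR→Analyze = 10+1+12 = 23 ⇒ 23 hours.

23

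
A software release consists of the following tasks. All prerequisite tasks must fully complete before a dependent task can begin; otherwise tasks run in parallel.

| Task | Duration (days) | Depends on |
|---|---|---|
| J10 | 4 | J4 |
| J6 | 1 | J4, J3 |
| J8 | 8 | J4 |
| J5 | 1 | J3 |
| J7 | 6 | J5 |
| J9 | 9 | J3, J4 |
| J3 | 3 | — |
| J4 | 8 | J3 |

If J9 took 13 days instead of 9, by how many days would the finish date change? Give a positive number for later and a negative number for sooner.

4

Actual critical path: J3→J4→J9 = 3+8+9 = 20 ⇒ 20 days.
Since J9 is critical, the +4 change carries straight to that chain (now 24 days).
No other chain overtakes it, so the finish is 24 days.
Change in finish: 24 − 20 = +4 days.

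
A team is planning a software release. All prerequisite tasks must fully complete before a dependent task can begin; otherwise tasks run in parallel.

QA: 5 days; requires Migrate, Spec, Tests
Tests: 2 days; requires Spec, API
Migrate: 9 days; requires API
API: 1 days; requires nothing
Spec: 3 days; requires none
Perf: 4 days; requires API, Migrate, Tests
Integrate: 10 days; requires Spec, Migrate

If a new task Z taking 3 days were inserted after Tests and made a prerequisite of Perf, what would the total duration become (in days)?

20

Originally the project takes 20 days.
With Z inserted, Perf now waits for max(API, Migrate, Tests, Z).
New critical path: API→Migrate→Integrate = 1+9+10 = 20 ⇒ 20 days.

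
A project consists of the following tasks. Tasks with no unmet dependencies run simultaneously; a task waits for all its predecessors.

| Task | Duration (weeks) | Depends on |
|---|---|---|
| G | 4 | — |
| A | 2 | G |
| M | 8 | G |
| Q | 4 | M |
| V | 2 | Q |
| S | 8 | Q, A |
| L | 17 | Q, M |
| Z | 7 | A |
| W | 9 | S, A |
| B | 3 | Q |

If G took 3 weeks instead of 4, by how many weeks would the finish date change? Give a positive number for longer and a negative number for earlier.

As given, the longest chain is G→M→Q→S→W = 4+8+4+8+9 = 33, so the finish is 33 weeks.
Since G is critical, the -1 change carries straight to that chain (now 32 weeks).
No other chain overtakes it, so the finish is 32 weeks.
Change in finish: 32 − 33 = -1 weeks.

-1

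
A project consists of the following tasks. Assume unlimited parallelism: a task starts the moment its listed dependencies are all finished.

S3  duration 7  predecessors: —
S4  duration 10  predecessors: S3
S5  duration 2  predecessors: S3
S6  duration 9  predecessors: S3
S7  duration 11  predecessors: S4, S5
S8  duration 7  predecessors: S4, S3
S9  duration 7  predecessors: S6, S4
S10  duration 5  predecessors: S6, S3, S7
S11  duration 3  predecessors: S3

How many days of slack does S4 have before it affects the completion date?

S3→S4→S7→S10 = 7+10+11+5 = 33 sets the makespan at 33 days.
The longest chain containing S4 totals 33 days.
Slack of S4 = 7 − 7 = 0 days.

0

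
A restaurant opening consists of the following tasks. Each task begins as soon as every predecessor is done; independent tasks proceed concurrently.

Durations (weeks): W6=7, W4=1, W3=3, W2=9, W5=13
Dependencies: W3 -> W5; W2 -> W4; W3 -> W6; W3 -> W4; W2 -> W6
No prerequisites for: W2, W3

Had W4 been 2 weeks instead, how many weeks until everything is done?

The binding path is W2→W6 = 9+7 = 16; finish at 16 weeks.
W4 has 6 weeks of float (longest path through it is 10).
The critical path is still W2→W6; finish is now 16 weeks.

16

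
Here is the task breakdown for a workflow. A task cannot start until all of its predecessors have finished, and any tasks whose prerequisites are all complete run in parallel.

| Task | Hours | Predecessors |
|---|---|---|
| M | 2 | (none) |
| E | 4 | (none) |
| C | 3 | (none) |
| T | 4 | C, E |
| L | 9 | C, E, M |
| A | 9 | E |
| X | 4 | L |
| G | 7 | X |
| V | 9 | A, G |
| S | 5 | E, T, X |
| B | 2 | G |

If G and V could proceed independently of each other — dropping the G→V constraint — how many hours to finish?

Original critical path: E→L→X→G→V = 4+9+4+7+9 = 33 ⇒ 33 hours.
Without G→V, V's earliest start moves from 24 to 13.
New critical path: E→L→X→G→B = 4+9+4+7+2 = 26 ⇒ 26 hours.

26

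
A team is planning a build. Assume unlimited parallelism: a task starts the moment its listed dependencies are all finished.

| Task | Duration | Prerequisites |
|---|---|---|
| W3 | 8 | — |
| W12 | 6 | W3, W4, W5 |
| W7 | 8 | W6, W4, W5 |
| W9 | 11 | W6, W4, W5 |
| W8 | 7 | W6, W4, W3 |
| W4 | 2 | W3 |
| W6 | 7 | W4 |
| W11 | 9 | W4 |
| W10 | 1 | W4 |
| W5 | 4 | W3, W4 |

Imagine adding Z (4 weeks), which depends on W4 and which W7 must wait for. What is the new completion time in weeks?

28

Originally the schedule takes 28 weeks.
With Z inserted, W7 now waits for max(W6, W4, W5, Z).
New critical path: W3→W4→W6→W9 = 8+2+7+11 = 28 ⇒ 28 weeks.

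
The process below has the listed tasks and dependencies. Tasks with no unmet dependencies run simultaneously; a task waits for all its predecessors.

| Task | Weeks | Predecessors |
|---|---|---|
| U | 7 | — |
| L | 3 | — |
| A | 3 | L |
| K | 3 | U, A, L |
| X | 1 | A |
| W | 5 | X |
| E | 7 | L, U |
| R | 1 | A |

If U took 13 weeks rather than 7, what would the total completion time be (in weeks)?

Critical path before the change: U→E = 7+7 = 14 giving 14 weeks.
U is on the critical path; changing it to 13 makes that path 20 weeks.
No other chain overtakes it, so the finish is 20 weeks.

20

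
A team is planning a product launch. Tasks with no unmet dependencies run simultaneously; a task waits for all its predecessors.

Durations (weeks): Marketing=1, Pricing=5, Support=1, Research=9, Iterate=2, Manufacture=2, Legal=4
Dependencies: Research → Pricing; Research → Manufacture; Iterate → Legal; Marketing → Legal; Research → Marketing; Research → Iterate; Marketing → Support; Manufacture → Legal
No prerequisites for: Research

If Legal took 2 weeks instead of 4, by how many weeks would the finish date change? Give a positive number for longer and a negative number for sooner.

-1

As given, the longest chain is Research→Iterate→Legal = 9+2+4 = 15, so the finish is 15 weeks.
Since Legal is critical, the -2 change carries straight to that chain (now 13 weeks).
New critical path: Research→Pricing = 9+5 = 14 ⇒ 14 weeks.
Change in finish: 14 − 15 = -1 weeks.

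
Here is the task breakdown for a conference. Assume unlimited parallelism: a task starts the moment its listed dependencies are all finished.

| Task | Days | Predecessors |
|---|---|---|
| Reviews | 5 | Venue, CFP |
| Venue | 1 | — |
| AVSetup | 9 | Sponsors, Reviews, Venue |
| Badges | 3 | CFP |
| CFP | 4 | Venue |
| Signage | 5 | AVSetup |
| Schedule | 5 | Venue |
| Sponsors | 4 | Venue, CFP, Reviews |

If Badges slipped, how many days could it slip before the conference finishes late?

The longest chain is Venue→CFP→Reviews→Sponsors→AVSetup→Signage = 1+4+5+4+9+5 = 28; overall finish 28 days.
The longest chain containing Badges totals 8 days.
Float = 28 − 8 = 20.

20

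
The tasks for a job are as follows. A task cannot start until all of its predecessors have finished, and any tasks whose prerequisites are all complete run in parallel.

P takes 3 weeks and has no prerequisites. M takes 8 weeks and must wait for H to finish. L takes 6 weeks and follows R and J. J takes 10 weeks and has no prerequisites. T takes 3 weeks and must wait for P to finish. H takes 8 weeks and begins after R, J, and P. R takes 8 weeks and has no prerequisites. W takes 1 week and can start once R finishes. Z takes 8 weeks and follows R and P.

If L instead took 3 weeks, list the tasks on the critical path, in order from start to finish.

J, H, M

Actual critical path: J→H→M = 10+8+8 = 26 ⇒ 26 weeks.
L is off the critical path — its longest chain is 16 weeks, giving 10 of slack.
No other chain overtakes it, so the finish is 26 weeks.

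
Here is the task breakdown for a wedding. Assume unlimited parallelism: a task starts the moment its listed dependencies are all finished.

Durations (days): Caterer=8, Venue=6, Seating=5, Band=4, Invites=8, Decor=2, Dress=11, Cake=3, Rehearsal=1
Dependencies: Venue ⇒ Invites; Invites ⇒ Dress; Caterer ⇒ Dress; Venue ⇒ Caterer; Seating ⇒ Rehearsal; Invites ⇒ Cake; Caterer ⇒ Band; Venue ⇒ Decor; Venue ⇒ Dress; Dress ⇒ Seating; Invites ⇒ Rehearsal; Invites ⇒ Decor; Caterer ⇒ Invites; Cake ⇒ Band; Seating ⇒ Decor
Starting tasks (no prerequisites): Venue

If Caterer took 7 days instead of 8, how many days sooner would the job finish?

The binding path is Venue→Caterer→Invites→Dress→Seating→Decor = 6+8+8+11+5+2 = 40; finish at 40 days.
Caterer is on the critical path; changing it to 7 makes that path 39 days.
The critical path is still Venue→Caterer→Invites→Dress→Seating→Decor; finish is now 39 days.
Change in finish: 39 − 40 = -1 days.

1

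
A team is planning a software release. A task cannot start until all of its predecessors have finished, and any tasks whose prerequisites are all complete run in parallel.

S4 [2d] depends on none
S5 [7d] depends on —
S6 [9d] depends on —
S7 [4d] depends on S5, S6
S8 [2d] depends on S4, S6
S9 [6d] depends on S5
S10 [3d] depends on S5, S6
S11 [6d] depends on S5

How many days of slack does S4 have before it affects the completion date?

Critical path: S5→S9 = 7+6 = 13, so the finish is 13 days.
S4 finishes as early as 2 and must finish by 11.
Float = 13 − 4 = 9.

9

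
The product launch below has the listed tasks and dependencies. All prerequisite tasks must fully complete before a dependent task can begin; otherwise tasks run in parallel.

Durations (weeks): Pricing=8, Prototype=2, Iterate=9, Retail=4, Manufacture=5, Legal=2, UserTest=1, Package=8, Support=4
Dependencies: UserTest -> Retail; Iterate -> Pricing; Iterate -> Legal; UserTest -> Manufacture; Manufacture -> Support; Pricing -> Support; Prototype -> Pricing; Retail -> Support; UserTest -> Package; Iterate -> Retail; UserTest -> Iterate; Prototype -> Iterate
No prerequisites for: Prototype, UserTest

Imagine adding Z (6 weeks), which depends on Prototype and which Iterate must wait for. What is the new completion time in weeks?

29

Originally the schedule takes 23 weeks.
With Z inserted, Iterate now waits for max(Prototype, UserTest, Z).
New critical path: Prototype→Z→Iterate→Pricing→Support = 2+6+9+8+4 = 29 ⇒ 29 weeks.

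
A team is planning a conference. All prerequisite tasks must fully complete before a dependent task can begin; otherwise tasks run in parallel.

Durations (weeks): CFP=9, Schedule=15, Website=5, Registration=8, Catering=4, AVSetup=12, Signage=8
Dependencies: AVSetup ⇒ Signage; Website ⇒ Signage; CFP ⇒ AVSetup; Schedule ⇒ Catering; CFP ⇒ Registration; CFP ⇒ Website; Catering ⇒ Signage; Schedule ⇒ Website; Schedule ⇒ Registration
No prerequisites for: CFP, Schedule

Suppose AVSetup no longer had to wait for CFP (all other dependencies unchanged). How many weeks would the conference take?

With the dependency in place, CFP→AVSetup→Signage = 9+12+8 = 29 sets the finish at 29 weeks.
Without CFP→AVSetup, AVSetup's earliest start moves from 9 to 0.
After: Schedule→Website→Signage = 15+5+8 = 28 → 28 weeks.

28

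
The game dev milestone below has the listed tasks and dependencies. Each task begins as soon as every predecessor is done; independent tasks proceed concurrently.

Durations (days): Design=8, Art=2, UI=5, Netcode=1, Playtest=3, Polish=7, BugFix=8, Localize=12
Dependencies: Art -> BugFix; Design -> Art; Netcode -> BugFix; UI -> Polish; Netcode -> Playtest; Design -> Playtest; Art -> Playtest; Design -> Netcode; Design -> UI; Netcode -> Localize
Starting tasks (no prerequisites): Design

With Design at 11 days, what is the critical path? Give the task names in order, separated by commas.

Design, Netcode, Localize

Baseline: Design→Netcode→Localize = 8+1+12 = 21 → 21 days.
Since Design is critical, the +3 change carries straight to that chain (now 24 days).
That remains the longest chain; total 24 days.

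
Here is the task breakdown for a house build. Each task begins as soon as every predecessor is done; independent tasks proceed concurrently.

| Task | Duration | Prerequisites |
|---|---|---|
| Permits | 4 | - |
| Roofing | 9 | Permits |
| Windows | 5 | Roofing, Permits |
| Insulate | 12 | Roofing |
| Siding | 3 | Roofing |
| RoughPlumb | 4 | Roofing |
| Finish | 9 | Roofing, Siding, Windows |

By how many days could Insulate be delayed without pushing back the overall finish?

Permits→Roofing→Windows→Finish = 4+9+5+9 = 27 sets the makespan at 27 days.
Longest path through Insulate: 25 days (earliest finish 25, latest finish 27).
So Insulate can slip 27 − 25 = 2 days.

2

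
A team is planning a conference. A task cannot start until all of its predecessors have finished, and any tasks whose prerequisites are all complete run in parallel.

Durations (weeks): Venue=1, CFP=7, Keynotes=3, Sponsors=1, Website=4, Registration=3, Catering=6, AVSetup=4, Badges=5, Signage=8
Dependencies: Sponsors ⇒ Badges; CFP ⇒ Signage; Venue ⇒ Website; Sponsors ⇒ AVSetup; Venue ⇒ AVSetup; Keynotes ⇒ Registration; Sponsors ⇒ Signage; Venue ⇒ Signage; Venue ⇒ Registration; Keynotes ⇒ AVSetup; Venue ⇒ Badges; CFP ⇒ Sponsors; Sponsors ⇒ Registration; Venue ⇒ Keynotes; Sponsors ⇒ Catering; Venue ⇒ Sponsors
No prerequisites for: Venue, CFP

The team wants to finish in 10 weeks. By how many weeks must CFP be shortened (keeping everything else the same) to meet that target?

6

Current finish: 16 weeks; target: 10.
CFP is on every critical path, so each week cut from CFP cuts the finish by one (this holds down to a finish of 10).
Need 16 − 10 = 6 weeks off CFP → CFP becomes 1 week, finish becomes 10.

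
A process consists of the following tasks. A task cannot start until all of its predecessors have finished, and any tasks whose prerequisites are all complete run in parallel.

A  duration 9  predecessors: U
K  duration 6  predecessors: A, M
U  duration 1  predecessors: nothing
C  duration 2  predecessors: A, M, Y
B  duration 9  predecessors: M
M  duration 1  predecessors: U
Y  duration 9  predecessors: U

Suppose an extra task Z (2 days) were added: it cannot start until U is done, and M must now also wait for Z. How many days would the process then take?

Originally the process takes 16 days.
With Z inserted, M now waits for max(U, Z).
New critical path: U→A→K = 1+9+6 = 16 ⇒ 16 days.

16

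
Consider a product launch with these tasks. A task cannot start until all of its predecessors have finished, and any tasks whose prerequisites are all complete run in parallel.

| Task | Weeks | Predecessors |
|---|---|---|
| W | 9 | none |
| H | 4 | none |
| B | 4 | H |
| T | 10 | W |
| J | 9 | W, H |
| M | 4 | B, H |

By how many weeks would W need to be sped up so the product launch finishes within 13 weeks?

6

Current finish: 19 weeks; target: 13.
W is on every critical path, so each week cut from W cuts the finish by one (this holds down to a finish of 13).
Need 19 − 13 = 6 weeks off W → W becomes 3 weeks, finish becomes 13.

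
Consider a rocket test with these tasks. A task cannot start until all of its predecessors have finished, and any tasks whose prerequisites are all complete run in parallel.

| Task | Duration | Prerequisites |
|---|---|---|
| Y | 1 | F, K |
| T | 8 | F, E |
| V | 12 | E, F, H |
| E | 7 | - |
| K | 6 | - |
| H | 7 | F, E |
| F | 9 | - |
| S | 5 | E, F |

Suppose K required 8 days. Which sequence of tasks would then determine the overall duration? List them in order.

Actual critical path: F→H→V = 9+7+12 = 28 ⇒ 28 days.
The longest path through K is only 7 days, so K has float 21.
That remains the longest chain; total 28 days.

F, H, V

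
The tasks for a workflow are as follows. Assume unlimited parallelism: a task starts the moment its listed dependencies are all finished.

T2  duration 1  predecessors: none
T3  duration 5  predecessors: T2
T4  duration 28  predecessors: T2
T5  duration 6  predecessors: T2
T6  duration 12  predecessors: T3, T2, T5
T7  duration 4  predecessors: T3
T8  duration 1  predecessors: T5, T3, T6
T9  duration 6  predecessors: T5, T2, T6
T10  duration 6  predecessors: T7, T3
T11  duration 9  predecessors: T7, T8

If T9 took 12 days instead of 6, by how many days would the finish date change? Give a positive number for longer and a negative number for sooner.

As given, the longest chain is T2→T4 = 1+28 = 29, so the finish is 29 days.
T9 is off the critical path — its longest chain is 25 days, giving 4 of slack.
Now T2→T5→T6→T9 = 1+6+12+12 = 31 is longest, so the finish becomes 31 days.
Change in finish: 31 − 29 = +2 days.

2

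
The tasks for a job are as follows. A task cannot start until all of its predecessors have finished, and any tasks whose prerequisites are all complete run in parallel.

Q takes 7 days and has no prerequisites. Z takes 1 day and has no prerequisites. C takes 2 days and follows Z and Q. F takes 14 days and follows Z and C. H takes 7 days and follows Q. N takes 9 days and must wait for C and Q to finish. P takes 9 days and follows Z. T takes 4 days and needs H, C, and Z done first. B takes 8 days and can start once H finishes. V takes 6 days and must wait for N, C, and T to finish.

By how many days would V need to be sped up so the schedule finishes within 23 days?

1

Current finish: 24 days; target: 23.
V is on every critical path, so each day cut from V cuts the finish by one (this holds down to a finish of 23).
Need 24 − 23 = 1 day off V → V becomes 5 days, finish becomes 23.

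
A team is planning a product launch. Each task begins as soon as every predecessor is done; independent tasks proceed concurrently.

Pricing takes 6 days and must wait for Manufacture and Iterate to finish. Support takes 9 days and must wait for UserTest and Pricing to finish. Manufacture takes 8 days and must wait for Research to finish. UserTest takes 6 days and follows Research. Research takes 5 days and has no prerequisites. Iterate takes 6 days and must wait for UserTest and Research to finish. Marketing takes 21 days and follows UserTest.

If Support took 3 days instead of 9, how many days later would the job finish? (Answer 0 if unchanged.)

Actual critical path: Research→UserTest→Iterate→Pricing→Support = 5+6+6+6+9 = 32 ⇒ 32 days.
Support lies on that path, so at 3 days the path becomes 26 days.
New critical path: Research→UserTest→Marketing = 5+6+21 = 32 ⇒ 32 days.
Change in finish: 32 − 32 = +0 days.

0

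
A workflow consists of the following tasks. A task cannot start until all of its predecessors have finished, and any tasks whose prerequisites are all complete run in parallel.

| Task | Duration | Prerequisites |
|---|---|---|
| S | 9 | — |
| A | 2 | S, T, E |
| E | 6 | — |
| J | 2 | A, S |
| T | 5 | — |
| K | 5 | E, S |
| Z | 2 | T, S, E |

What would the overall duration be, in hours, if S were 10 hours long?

Baseline: S→K = 9+5 = 14 → 14 hours.
S lies on that path, so at 10 hours the path becomes 15 hours.
The critical path is still S→K; finish is now 15 hours.

15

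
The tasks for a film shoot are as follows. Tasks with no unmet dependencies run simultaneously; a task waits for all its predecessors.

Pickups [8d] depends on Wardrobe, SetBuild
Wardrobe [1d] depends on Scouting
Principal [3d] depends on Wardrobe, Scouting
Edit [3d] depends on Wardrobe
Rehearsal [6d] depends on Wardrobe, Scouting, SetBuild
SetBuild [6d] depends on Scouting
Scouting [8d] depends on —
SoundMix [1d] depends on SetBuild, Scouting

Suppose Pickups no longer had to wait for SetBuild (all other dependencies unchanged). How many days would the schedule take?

Original critical path: Scouting→SetBuild→Pickups = 8+6+8 = 22 ⇒ 22 days.
Without SetBuild→Pickups, Pickups's earliest start moves from 14 to 9.
The longest chain is now Scouting→SetBuild→Rehearsal = 8+6+6 = 20, so the schedule takes 20 days.

20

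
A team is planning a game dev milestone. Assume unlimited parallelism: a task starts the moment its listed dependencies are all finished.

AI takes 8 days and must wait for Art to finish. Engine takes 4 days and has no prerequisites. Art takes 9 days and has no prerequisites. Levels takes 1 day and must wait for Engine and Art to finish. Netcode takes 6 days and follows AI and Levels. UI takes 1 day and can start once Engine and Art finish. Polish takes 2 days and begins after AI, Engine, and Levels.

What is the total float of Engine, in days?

12

The longest chain is Art→AI→Netcode = 9+8+6 = 23; overall finish 23 days.
The longest chain containing Engine totals 11 days.
Slack of Engine = 12 − 0 = 12 days.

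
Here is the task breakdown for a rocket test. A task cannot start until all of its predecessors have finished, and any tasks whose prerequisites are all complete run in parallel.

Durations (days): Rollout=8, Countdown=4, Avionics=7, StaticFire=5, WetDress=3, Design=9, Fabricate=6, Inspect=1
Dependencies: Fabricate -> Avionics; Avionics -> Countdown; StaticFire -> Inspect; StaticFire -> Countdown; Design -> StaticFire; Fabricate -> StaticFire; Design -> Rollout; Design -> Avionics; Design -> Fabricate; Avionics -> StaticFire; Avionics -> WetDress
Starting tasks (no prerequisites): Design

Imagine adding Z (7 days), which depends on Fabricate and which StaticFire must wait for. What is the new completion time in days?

Originally the plan takes 31 days.
With Z inserted, StaticFire now waits for max(Design, Avionics, Fabricate, Z).
New critical path: Design→Fabricate→Z→StaticFire→Countdown = 9+6+7+5+4 = 31 ⇒ 31 days.

31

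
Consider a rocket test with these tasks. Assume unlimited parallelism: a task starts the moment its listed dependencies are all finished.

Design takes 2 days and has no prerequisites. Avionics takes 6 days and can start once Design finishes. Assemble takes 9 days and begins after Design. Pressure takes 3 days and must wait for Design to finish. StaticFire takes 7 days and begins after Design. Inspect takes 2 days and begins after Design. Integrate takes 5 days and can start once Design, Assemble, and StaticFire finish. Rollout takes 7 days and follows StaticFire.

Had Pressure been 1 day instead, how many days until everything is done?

As given, the longest chain is Design→Assemble→Integrate = 2+9+5 = 16, so the finish is 16 days.
Pressure is off the critical path — its longest chain is 5 days, giving 11 of slack.
That remains the longest chain; total 16 days.

16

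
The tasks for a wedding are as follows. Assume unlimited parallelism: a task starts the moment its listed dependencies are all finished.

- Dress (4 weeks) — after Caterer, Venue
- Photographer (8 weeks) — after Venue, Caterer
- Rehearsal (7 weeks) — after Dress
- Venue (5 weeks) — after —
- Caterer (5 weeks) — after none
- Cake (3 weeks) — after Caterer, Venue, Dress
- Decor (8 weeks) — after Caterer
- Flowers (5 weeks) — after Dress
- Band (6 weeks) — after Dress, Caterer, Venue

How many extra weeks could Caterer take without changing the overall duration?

0

Venue→Dress→Rehearsal = 5+4+7 = 16 sets the makespan at 16 weeks.
Longest path through Caterer: 16 weeks (earliest finish 5, latest finish 5).
So Caterer can slip 5 − 5 = 0 weeks.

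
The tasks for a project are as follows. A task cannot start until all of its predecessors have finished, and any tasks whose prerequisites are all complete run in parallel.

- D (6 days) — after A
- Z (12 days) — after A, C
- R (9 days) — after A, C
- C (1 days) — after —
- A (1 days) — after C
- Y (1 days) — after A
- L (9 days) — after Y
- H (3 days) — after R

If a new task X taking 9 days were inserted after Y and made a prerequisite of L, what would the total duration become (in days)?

21

Originally the plan takes 14 days.
With X inserted, L now waits for max(Y, X).
New critical path: C→A→Y→X→L = 1+1+1+9+9 = 21 ⇒ 21 days.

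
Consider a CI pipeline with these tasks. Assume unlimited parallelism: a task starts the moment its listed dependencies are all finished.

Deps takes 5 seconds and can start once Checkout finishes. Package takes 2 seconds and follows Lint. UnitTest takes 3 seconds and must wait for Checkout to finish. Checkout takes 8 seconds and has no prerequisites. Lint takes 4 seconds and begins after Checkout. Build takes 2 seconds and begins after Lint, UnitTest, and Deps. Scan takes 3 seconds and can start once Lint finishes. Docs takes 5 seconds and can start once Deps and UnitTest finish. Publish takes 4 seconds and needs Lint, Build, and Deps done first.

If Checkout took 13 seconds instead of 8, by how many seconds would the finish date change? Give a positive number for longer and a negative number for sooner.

Baseline: Checkout→Deps→Build→Publish = 8+5+2+4 = 19 → 19 seconds.
Since Checkout is critical, the +5 change carries straight to that chain (now 24 seconds).
That remains the longest chain; total 24 seconds.
Change in finish: 24 − 19 = +5 seconds.

5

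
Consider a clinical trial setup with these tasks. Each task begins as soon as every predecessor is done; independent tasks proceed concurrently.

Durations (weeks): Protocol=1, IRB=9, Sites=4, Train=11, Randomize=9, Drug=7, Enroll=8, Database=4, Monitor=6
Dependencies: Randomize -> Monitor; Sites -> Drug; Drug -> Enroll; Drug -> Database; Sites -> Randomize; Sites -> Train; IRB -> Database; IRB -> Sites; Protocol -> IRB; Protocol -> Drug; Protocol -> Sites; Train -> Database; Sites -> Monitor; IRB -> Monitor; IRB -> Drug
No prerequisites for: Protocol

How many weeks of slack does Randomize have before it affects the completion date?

Protocol→IRB→Sites→Train→Database = 1+9+4+11+4 = 29 sets the makespan at 29 weeks.
Randomize finishes as early as 23 and must finish by 23.
Slack of Randomize = 14 − 14 = 0 weeks.

0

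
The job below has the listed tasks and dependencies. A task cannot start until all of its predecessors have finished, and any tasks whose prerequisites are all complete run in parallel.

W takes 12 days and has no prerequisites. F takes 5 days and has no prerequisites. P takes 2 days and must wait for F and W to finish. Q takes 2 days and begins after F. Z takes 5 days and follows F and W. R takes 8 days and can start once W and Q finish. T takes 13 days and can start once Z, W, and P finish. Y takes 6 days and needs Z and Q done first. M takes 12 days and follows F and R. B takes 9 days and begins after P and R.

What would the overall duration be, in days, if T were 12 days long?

Baseline: W→R→M = 12+8+12 = 32 → 32 days.
The longest path through T is only 30 days, so T has float 2.
The critical path is still W→R→M; finish is now 32 days.

32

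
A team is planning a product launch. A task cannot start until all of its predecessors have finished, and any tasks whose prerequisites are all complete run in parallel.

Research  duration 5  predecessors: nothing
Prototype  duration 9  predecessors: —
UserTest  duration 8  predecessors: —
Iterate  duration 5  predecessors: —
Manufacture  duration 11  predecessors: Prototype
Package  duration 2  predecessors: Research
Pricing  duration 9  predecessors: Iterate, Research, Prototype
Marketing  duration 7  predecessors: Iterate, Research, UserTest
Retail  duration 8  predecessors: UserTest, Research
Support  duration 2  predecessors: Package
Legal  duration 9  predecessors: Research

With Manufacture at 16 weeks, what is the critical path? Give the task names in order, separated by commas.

Critical path before the change: Prototype→Manufacture = 9+11 = 20 giving 20 weeks.
Manufacture lies on that path, so at 16 weeks the path becomes 25 weeks.
No other chain overtakes it, so the finish is 25 weeks.

Prototype, Manufacture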